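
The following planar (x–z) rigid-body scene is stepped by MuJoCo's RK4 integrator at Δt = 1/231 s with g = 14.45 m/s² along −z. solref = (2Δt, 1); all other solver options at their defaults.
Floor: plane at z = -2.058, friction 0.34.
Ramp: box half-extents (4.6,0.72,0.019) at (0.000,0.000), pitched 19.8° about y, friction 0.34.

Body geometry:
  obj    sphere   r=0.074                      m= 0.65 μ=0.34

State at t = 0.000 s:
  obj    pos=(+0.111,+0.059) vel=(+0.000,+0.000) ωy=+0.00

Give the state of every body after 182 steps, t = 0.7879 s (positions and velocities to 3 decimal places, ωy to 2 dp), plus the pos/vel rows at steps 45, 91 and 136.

State at t = 0.7879 s:
  obj    pos=(+1.132,-0.309) vel=(+2.592,-0.933) ωy=+37.22

Key-timestep trajectory:
   step    t(s)  obj.x    obj.z    obj.vx   obj.vz 
     45  0.1948   +0.173  +0.036  +0.641  -0.231
     91  0.3939   +0.366  -0.033  +1.296  -0.467
    136  0.5887   +0.681  -0.146  +1.937  -0.697


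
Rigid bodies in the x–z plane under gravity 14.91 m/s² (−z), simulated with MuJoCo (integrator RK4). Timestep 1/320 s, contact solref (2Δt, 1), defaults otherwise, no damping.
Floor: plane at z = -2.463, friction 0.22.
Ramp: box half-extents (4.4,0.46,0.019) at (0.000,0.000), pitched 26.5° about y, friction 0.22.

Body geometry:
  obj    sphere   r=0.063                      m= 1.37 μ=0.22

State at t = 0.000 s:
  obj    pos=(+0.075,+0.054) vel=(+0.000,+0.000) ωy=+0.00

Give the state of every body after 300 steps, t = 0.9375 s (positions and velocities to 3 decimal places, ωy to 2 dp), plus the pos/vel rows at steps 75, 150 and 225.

State at t = 0.9375 s:
  obj    pos=(+1.944,-0.878) vel=(+3.987,-1.988) ωy=+70.70

Key-timestep trajectory:
   step    t(s)  obj.x    obj.z    obj.vx   obj.vz 
     75  0.2344   +0.192  -0.004  +0.997  -0.497
    150  0.4688   +0.542  -0.179  +1.994  -0.994
    225  0.7031   +1.126  -0.470  +2.990  -1.491


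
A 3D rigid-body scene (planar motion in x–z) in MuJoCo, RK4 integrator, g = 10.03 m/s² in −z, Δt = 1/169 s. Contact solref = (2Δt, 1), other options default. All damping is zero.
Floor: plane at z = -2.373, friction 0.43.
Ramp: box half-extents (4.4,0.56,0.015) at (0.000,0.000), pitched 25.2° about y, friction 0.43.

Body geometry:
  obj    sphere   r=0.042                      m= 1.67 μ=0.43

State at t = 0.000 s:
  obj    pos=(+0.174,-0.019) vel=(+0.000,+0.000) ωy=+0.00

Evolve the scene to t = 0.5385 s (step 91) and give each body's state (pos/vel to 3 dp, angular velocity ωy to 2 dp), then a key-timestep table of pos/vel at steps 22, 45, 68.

State at t = 0.5385 s:
  obj    pos=(+0.574,-0.207) vel=(+1.486,-0.699) ωy=+39.09

Key-timestep trajectory:
   step    t(s)  obj.x    obj.z    obj.vx   obj.vz 
     22  0.1302   +0.197  -0.030  +0.359  -0.169
     45  0.2663   +0.272  -0.065  +0.735  -0.346
     68  0.4024   +0.398  -0.124  +1.111  -0.523


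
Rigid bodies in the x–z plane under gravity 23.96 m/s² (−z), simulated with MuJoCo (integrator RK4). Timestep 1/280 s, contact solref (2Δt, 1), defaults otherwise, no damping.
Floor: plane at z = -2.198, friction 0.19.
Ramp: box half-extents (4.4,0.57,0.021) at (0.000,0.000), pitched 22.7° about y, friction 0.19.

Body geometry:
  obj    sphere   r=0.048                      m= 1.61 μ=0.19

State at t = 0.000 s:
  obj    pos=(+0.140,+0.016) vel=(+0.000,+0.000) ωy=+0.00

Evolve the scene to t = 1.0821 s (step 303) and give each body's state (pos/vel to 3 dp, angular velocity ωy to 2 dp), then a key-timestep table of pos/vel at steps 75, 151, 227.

State at t = 1.0821 s:
  obj    pos=(+3.708,-1.476) vel=(+6.594,-2.758) ωy=+148.87

Key-timestep trajectory:
   step    t(s)  obj.x    obj.z    obj.vx   obj.vz 
     75  0.2679   +0.359  -0.075  +1.632  -0.683
    151  0.5393   +1.026  -0.354  +3.286  -1.375
    227  0.8107   +2.143  -0.821  +4.940  -2.066


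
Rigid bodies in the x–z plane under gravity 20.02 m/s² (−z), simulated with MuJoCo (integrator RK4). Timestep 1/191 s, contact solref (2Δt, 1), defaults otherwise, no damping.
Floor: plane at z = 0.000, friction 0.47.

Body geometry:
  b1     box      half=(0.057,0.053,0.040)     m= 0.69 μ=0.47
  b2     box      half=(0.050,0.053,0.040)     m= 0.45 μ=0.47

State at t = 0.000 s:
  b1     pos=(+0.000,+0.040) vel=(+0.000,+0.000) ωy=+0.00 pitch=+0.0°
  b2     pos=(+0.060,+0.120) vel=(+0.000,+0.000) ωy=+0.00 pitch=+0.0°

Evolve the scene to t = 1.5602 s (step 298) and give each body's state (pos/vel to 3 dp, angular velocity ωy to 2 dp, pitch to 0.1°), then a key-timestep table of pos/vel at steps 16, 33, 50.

State at t = 1.5602 s:
  b1     pos=(+0.000,+0.040) vel=(+0.000,+0.000) ωy=+0.00 pitch=+0.0°
  b2     pos=(+0.111,+0.050) vel=(+0.000,+0.000) ωy=+0.00 pitch=+90.0°

Key-timestep trajectory:
   step    t(s)  b1.x    b1.z    b1.vx   b1.vz   b2.x    b2.z    b2.vx   b2.vz 
     16  0.0838   +0.000  +0.040  +0.000  +0.000   +0.063  +0.120  +0.090  -0.014
     33  0.1728   +0.000  +0.040  +0.000  +0.000   +0.081  +0.112  +0.340  -0.231
     50  0.2618   +0.000  +0.040  +0.000  +0.000   +0.115  +0.046  +0.017  +0.118


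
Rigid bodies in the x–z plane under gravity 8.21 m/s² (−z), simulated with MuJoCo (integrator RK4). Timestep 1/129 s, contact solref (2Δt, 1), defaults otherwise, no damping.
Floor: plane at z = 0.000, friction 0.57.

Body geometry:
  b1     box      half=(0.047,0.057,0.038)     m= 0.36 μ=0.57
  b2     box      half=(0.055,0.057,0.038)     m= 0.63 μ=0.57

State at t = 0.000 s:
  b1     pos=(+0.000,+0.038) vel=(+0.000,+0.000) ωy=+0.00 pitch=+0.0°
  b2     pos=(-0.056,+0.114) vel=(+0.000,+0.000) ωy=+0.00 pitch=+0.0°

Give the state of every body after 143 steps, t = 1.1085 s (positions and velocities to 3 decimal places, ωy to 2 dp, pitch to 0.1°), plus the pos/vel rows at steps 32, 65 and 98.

State at t = 1.1085 s:
  b1     pos=(+0.000,+0.038) vel=(+0.000,+0.000) ωy=+0.00 pitch=+0.0°
  b2     pos=(-0.108,+0.055) vel=(+0.000,+0.000) ωy=+0.00 pitch=-90.0°

Key-timestep trajectory:
   step    t(s)  b1.x    b1.z    b1.vx   b1.vz   b2.x    b2.z    b2.vx   b2.vz 
     32  0.2481   +0.000  +0.038  +0.000  +0.000   -0.089  +0.079  -0.233  -0.628
     65  0.5039   +0.000  +0.038  +0.000  +0.000   -0.136  +0.066  -0.017  +0.002
     98  0.7597   +0.000  +0.038  +0.000  +0.000   -0.106  +0.055  +0.135  +0.067


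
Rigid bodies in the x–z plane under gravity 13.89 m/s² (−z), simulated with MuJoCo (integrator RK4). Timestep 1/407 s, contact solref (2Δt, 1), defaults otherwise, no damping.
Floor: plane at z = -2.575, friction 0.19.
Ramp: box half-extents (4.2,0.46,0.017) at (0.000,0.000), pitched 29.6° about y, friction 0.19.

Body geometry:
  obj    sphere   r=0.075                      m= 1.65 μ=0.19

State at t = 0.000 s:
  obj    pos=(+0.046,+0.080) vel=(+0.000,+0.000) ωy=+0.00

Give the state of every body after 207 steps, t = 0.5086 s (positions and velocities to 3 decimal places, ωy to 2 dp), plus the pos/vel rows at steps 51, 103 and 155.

State at t = 0.5086 s:
  obj    pos=(+0.597,-0.233) vel=(+2.167,-1.231) ωy=+33.22

Key-timestep trajectory:
   step    t(s)  obj.x    obj.z    obj.vx   obj.vz 
     51  0.1253   +0.079  +0.061  +0.534  -0.303
    103  0.2531   +0.182  +0.002  +1.079  -0.613
    155  0.3808   +0.355  -0.096  +1.623  -0.922


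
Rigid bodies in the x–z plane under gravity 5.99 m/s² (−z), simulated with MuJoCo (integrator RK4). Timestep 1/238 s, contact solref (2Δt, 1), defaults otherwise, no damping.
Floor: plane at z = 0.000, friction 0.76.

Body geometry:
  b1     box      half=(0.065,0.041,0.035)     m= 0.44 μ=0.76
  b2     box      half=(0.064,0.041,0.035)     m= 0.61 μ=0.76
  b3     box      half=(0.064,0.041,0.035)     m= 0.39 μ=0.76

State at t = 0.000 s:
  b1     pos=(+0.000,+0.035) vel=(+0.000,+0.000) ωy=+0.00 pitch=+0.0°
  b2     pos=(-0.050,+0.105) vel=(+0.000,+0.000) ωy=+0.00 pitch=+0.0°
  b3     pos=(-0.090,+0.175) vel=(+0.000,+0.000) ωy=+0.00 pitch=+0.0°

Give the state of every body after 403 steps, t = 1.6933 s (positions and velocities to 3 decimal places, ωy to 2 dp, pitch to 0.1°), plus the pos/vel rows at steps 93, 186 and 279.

State at t = 1.6933 s:
  b1     pos=(+0.000,+0.035) vel=(+0.000,+0.000) ωy=+0.00 pitch=+0.0°
  b2     pos=(-0.109,+0.064) vel=(+0.000,+0.000) ωy=+0.00 pitch=-90.0°
  b3     pos=(-0.309,+0.035) vel=(+0.000,+0.000) ωy=+0.00 pitch=+180.0°

Key-timestep trajectory:
   step    t(s)  b1.x    b1.z    b1.vx   b1.vz   b2.x    b2.z    b2.vx   b2.vz   b3.x    b3.z    b3.vx   b3.vz 
     93  0.3908   +0.000  +0.035  +0.000  +0.000   -0.055  +0.107  -0.039  +0.011   -0.104  +0.171  -0.106  -0.041
    186  0.7815   +0.000  +0.035  +0.000  +0.000   -0.114  +0.066  -0.174  +0.122   -0.215  +0.066  -0.257  +0.168
    279  1.1723   +0.000  +0.035  +0.000  +0.000   -0.104  +0.066  +0.061  +0.030   -0.310  +0.033  +0.016  +0.049


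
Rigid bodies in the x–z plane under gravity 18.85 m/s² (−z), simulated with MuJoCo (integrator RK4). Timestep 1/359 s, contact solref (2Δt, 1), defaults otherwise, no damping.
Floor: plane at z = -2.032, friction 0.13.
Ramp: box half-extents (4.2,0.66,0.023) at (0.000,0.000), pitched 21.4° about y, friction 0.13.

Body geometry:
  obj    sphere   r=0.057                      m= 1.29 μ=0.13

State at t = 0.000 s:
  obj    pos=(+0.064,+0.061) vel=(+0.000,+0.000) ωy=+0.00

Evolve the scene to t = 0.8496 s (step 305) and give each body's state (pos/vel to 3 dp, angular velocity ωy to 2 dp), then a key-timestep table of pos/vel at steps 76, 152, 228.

State at t = 0.8496 s:
  obj    pos=(+1.715,-0.586) vel=(+3.886,-1.523) ωy=+73.21

Key-timestep trajectory:
   step    t(s)  obj.x    obj.z    obj.vx   obj.vz 
     76  0.2117   +0.167  +0.021  +0.969  -0.380
    152  0.4234   +0.474  -0.100  +1.937  -0.759
    228  0.6351   +0.987  -0.301  +2.905  -1.139


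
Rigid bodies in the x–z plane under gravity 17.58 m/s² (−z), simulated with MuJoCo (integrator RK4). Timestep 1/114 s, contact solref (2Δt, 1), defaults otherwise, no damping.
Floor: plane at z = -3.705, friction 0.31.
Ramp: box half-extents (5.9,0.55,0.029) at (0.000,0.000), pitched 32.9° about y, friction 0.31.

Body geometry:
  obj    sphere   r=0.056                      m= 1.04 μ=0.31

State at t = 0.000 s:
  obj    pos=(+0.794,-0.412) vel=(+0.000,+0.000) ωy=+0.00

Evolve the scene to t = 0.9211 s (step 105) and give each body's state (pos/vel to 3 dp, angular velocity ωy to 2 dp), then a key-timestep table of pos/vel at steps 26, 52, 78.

State at t = 0.9211 s:
  obj    pos=(+3.223,-1.984) vel=(+5.274,-3.412) ωy=+112.13

Key-timestep trajectory:
   step    t(s)  obj.x    obj.z    obj.vx   obj.vz 
     26  0.2281   +0.943  -0.509  +1.306  -0.845
     52  0.4561   +1.390  -0.798  +2.612  -1.690
     78  0.6842   +2.135  -1.280  +3.918  -2.535


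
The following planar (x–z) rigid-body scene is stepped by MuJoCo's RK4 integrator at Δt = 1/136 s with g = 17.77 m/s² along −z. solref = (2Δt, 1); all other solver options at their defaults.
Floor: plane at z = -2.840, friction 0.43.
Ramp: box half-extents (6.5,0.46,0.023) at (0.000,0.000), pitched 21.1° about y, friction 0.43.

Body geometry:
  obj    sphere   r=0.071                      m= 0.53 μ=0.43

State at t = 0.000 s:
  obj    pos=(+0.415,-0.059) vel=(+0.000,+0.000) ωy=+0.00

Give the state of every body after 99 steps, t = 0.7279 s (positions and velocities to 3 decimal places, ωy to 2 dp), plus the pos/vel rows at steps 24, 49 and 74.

State at t = 0.7279 s:
  obj    pos=(+1.544,-0.495) vel=(+3.103,-1.197) ωy=+46.84

Key-timestep trajectory:
   step    t(s)  obj.x    obj.z    obj.vx   obj.vz 
     24  0.1765   +0.481  -0.085  +0.752  -0.290
     49  0.3603   +0.692  -0.166  +1.536  -0.593
     74  0.5441   +1.046  -0.303  +2.319  -0.895


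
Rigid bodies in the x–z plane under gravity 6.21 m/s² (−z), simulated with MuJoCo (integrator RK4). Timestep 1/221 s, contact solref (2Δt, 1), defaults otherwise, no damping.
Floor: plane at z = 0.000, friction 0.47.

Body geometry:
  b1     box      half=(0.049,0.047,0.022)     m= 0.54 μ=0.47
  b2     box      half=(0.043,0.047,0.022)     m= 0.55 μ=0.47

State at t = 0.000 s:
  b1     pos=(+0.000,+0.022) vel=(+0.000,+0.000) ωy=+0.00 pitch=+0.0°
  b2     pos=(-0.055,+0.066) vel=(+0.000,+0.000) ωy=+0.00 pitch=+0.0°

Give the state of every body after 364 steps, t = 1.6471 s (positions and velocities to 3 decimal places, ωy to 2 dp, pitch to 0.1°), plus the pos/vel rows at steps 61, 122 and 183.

State at t = 1.6471 s:
  b1     pos=(+0.000,+0.022) vel=(+0.000,+0.000) ωy=+0.00 pitch=+0.0°
  b2     pos=(-0.099,+0.043) vel=(+0.000,+0.000) ωy=+0.00 pitch=-90.0°

Key-timestep trajectory:
   step    t(s)  b1.x    b1.z    b1.vx   b1.vz   b2.x    b2.z    b2.vx   b2.vz 
     61  0.2760   +0.000  +0.022  +0.000  +0.000   -0.083  +0.048  -0.209  -0.029
    122  0.5520   +0.000  +0.022  +0.000  +0.000   -0.111  +0.047  +0.038  -0.007
    183  0.8281   +0.000  +0.022  +0.000  +0.000   -0.098  +0.043  -0.122  -0.059


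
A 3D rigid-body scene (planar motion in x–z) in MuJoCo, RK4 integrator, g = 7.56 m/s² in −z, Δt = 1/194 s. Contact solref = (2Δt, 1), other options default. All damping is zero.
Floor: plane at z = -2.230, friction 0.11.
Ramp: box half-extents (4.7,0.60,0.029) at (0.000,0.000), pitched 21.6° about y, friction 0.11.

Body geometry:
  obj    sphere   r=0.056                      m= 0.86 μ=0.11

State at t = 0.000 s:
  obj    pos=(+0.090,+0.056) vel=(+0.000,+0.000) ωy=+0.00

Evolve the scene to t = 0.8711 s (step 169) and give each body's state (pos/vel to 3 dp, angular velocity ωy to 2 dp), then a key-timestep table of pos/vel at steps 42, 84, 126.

State at t = 0.8711 s:
  obj    pos=(+0.800,-0.225) vel=(+1.626,-0.655) ωy=+29.97

Key-timestep trajectory:
   step    t(s)  obj.x    obj.z    obj.vx   obj.vz 
     42  0.2165   +0.134  +0.038  +0.406  -0.158
     84  0.4330   +0.265  -0.014  +0.810  -0.319
    126  0.6495   +0.485  -0.100  +1.216  -0.475


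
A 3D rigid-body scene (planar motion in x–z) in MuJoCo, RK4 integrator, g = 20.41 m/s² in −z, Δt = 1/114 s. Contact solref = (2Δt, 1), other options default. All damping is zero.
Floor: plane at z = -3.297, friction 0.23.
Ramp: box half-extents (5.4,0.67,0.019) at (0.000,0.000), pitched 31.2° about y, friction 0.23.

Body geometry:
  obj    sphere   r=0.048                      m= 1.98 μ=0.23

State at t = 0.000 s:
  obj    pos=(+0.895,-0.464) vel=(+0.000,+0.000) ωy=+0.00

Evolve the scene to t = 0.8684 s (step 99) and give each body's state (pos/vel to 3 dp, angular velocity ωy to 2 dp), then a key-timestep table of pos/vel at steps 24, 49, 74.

State at t = 0.8684 s:
  obj    pos=(+3.332,-1.939) vel=(+5.611,-3.398) ωy=+136.56

Key-timestep trajectory:
   step    t(s)  obj.x    obj.z    obj.vx   obj.vz 
     24  0.2105   +1.038  -0.551  +1.361  -0.824
     49  0.4298   +1.492  -0.825  +2.777  -1.682
     74  0.6491   +2.257  -1.288  +4.194  -2.540


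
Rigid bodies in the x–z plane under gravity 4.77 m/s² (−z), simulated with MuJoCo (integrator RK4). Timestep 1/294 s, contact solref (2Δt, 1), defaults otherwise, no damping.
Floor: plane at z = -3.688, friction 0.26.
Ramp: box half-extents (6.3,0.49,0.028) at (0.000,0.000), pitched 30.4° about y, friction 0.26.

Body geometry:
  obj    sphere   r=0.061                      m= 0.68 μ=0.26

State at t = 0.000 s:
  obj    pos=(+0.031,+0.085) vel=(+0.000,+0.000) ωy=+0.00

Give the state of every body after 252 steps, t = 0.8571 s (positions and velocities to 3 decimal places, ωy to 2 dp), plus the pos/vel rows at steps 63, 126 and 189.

State at t = 0.8571 s:
  obj    pos=(+0.577,-0.236) vel=(+1.275,-0.748) ωy=+24.22

Key-timestep trajectory:
   step    t(s)  obj.x    obj.z    obj.vx   obj.vz 
     63  0.2143   +0.065  +0.065  +0.319  -0.187
    126  0.4286   +0.168  +0.005  +0.637  -0.374
    189  0.6429   +0.338  -0.095  +0.956  -0.561


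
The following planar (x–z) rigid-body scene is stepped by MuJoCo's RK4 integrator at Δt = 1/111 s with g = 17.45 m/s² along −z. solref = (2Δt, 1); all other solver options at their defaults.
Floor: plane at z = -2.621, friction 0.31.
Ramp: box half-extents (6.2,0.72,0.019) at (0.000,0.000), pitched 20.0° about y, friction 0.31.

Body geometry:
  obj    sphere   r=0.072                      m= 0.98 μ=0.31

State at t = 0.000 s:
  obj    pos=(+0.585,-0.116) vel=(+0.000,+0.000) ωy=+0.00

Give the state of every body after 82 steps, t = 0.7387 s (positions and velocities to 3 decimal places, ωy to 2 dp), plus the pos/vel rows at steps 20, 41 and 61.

State at t = 0.7387 s:
  obj    pos=(+1.678,-0.514) vel=(+2.959,-1.077) ωy=+43.72

Key-timestep trajectory:
   step    t(s)  obj.x    obj.z    obj.vx   obj.vz 
     20  0.1802   +0.650  -0.140  +0.722  -0.263
     41  0.3694   +0.858  -0.216  +1.480  -0.539
     61  0.5495   +1.190  -0.336  +2.201  -0.801


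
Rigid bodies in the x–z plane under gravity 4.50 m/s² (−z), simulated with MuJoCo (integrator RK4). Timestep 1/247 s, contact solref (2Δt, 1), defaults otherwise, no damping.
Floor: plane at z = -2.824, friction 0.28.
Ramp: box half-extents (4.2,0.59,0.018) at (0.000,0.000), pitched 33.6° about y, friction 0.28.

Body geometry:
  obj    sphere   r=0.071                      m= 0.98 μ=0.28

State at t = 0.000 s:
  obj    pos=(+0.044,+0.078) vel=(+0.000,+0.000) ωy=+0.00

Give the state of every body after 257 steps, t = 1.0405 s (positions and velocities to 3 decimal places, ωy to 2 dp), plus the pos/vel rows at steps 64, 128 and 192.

State at t = 1.0405 s:
  obj    pos=(+0.846,-0.455) vel=(+1.542,-1.024) ωy=+26.06

Key-timestep trajectory:
   step    t(s)  obj.x    obj.z    obj.vx   obj.vz 
     64  0.2591   +0.094  +0.045  +0.384  -0.255
    128  0.5182   +0.243  -0.055  +0.768  -0.510
    192  0.7773   +0.492  -0.220  +1.152  -0.765


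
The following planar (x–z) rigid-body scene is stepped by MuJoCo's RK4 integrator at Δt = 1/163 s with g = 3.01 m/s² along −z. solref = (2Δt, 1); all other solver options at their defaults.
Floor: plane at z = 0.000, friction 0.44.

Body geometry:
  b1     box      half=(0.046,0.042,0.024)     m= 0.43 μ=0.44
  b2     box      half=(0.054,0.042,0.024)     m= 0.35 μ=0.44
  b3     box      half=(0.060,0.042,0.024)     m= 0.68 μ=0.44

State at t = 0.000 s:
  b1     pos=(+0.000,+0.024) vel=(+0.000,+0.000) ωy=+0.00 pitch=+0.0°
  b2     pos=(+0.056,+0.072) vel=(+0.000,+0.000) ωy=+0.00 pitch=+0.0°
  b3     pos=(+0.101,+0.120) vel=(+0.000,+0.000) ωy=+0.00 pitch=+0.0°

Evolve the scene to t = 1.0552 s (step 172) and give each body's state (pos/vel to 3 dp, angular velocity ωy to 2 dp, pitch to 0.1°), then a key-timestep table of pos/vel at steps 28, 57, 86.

State at t = 1.0552 s:
  b1     pos=(-0.002,+0.024) vel=(+0.000,+0.000) ωy=+0.00 pitch=+0.0°
  b2     pos=(+0.069,+0.056) vel=(+0.000,+0.000) ωy=+0.00 pitch=+47.9°
  b3     pos=(+0.131,+0.060) vel=(+0.000,+0.000) ωy=+0.00 pitch=+47.3°

Key-timestep trajectory:
   step    t(s)  b1.x    b1.z    b1.vx   b1.vz   b2.x    b2.z    b2.vx   b2.vz   b3.x    b3.z    b3.vx   b3.vz 
     28  0.1718   +0.000  +0.024  +0.000  +0.000   +0.063  +0.067  +0.076  -0.068   +0.114  +0.100  +0.152  -0.251
     57  0.3497   +0.000  +0.024  +0.000  +0.000   +0.077  +0.058  +0.055  +0.014   +0.137  +0.062  +0.031  +0.017
     86  0.5276   +0.000  +0.024  +0.000  +0.000   +0.076  +0.058  -0.054  -0.016   +0.136  +0.062  -0.043  -0.013


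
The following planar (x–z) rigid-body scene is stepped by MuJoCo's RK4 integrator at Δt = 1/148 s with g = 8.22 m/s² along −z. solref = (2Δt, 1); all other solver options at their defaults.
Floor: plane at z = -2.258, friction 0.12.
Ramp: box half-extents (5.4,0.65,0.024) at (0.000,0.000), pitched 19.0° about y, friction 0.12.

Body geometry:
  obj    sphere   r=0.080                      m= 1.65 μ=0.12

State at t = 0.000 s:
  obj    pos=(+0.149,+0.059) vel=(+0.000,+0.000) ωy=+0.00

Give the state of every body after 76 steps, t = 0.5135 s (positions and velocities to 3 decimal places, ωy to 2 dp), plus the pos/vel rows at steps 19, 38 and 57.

State at t = 0.5135 s:
  obj    pos=(+0.387,-0.023) vel=(+0.928,-0.320) ωy=+12.26

Key-timestep trajectory:
   step    t(s)  obj.x    obj.z    obj.vx   obj.vz 
     19  0.1284   +0.164  +0.054  +0.232  -0.080
     38  0.2568   +0.209  +0.038  +0.464  -0.160
     57  0.3851   +0.283  +0.013  +0.696  -0.240


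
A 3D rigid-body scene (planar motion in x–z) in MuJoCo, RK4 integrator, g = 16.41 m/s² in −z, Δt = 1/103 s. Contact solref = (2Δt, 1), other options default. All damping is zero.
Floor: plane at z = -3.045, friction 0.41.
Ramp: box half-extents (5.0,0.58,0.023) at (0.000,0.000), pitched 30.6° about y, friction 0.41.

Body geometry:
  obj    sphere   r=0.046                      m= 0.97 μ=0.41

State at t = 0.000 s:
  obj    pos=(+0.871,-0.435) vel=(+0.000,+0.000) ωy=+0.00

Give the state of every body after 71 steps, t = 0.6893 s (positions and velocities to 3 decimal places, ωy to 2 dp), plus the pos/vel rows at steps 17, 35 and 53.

State at t = 0.6893 s:
  obj    pos=(+2.091,-1.157) vel=(+3.540,-2.093) ωy=+89.39

Key-timestep trajectory:
   step    t(s)  obj.x    obj.z    obj.vx   obj.vz 
     17  0.1650   +0.941  -0.476  +0.848  -0.502
     35  0.3398   +1.168  -0.610  +1.745  -1.032
     53  0.5146   +1.551  -0.837  +2.642  -1.563


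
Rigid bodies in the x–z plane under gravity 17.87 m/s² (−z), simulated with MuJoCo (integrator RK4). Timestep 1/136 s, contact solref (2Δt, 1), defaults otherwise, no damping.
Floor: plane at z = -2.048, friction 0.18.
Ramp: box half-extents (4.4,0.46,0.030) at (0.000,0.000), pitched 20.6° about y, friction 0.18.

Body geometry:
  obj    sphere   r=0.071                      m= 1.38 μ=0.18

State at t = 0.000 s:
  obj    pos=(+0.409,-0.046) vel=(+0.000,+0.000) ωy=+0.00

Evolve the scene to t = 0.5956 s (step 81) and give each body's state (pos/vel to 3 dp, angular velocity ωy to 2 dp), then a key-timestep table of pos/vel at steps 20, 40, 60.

State at t = 0.5956 s:
  obj    pos=(+1.155,-0.326) vel=(+2.504,-0.941) ωy=+37.65

Key-timestep trajectory:
   step    t(s)  obj.x    obj.z    obj.vx   obj.vz 
     20  0.1471   +0.455  -0.063  +0.619  -0.233
     40  0.2941   +0.591  -0.114  +1.237  -0.465
     60  0.4412   +0.818  -0.200  +1.855  -0.697


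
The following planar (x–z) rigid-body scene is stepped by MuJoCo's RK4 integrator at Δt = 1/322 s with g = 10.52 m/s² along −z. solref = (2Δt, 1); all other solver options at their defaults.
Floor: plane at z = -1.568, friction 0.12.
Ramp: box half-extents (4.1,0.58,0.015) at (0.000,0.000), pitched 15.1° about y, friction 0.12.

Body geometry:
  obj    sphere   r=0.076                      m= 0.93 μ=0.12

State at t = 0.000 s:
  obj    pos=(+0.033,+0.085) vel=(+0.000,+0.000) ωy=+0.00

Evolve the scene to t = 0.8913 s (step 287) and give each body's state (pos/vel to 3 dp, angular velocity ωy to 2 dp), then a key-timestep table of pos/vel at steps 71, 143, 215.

State at t = 0.8913 s:
  obj    pos=(+0.784,-0.117) vel=(+1.685,-0.455) ωy=+22.95

Key-timestep trajectory:
   step    t(s)  obj.x    obj.z    obj.vx   obj.vz 
     71  0.2205   +0.079  +0.073  +0.417  -0.112
    143  0.4441   +0.219  +0.035  +0.839  -0.226
    215  0.6677   +0.454  -0.028  +1.262  -0.341


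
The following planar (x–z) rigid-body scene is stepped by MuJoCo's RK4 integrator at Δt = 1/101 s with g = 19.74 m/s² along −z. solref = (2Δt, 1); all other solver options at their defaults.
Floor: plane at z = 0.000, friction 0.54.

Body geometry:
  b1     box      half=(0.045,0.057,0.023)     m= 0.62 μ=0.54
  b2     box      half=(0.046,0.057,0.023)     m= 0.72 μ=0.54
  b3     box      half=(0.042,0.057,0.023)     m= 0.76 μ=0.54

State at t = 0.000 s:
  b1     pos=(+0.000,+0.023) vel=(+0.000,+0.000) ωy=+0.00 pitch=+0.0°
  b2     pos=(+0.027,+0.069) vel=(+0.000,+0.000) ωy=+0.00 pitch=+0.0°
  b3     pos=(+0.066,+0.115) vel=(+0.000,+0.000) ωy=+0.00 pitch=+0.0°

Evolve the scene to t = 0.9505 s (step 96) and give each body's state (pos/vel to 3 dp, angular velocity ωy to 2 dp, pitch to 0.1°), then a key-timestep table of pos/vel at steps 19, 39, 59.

State at t = 0.9505 s:
  b1     pos=(+0.000,+0.023) vel=(+0.000,+0.000) ωy=+0.00 pitch=+0.0°
  b2     pos=(+0.077,+0.046) vel=(+0.000,+0.000) ωy=+0.00 pitch=+90.0°
  b3     pos=(+0.145,+0.042) vel=(+0.000,+0.000) ωy=+0.00 pitch=+90.0°

Key-timestep trajectory:
   step    t(s)  b1.x    b1.z    b1.vx   b1.vz   b2.x    b2.z    b2.vx   b2.vz   b3.x    b3.z    b3.vx   b3.vz 
     19  0.1881   +0.000  +0.023  -0.003  +0.000   +0.036  +0.073  +0.161  +0.056   +0.089  +0.103  +0.353  -0.261
     39  0.3861   +0.000  +0.023  +0.000  +0.000   +0.078  +0.045  -0.025  +0.022   +0.159  +0.047  +0.037  +0.010
     59  0.5842   +0.000  +0.023  +0.000  +0.000   +0.077  +0.046  +0.000  +0.000   +0.144  +0.042  +0.233  -0.107


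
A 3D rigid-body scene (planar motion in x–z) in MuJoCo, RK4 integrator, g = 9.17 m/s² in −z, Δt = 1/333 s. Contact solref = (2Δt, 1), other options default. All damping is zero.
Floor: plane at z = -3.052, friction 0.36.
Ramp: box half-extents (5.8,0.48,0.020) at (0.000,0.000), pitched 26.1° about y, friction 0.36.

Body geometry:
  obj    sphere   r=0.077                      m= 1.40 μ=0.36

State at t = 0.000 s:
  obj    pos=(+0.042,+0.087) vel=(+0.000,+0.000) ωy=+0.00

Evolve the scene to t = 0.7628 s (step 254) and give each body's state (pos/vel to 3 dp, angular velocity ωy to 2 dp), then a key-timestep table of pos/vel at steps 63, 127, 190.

State at t = 0.7628 s:
  obj    pos=(+0.795,-0.281) vel=(+1.974,-0.967) ωy=+28.54

Key-timestep trajectory:
   step    t(s)  obj.x    obj.z    obj.vx   obj.vz 
     63  0.1892   +0.088  +0.065  +0.490  -0.240
    127  0.3814   +0.230  -0.005  +0.987  -0.484
    190  0.5706   +0.463  -0.119  +1.477  -0.723


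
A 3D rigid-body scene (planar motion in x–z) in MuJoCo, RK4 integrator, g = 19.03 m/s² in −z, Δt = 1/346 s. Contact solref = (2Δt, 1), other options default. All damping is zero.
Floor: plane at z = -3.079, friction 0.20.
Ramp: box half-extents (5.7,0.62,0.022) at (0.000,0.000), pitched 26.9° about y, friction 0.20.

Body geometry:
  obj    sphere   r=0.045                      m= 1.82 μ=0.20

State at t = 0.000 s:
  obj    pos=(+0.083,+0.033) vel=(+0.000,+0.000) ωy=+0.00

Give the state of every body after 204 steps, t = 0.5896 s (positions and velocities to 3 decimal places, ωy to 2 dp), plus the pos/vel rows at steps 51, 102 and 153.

State at t = 0.5896 s:
  obj    pos=(+1.036,-0.451) vel=(+3.234,-1.641) ωy=+80.56

Key-timestep trajectory:
   step    t(s)  obj.x    obj.z    obj.vx   obj.vz 
     51  0.1474   +0.143  +0.003  +0.809  -0.410
    102  0.2948   +0.321  -0.088  +1.617  -0.820
    153  0.4422   +0.619  -0.239  +2.426  -1.231


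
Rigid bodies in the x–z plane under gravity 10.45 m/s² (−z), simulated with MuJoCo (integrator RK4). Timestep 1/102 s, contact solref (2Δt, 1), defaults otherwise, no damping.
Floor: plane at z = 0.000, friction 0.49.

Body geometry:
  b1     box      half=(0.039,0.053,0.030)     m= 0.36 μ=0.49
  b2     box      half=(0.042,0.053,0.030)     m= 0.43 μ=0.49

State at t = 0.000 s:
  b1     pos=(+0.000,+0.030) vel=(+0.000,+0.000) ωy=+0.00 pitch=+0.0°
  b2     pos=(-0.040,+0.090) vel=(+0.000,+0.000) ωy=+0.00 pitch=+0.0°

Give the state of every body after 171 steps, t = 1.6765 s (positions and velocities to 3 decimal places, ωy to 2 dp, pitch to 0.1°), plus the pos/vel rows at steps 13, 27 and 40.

State at t = 1.6765 s:
  b1     pos=(+0.000,+0.030) vel=(+0.000,+0.000) ωy=+0.00 pitch=+0.0°
  b2     pos=(-0.081,+0.042) vel=(+0.000,+0.000) ωy=+0.00 pitch=-90.0°

Key-timestep trajectory:
   step    t(s)  b1.x    b1.z    b1.vx   b1.vz   b2.x    b2.z    b2.vx   b2.vz 
     13  0.1275   +0.000  +0.030  +0.000  +0.001   -0.042  +0.090  -0.034  -0.001
     27  0.2647   +0.000  +0.030  +0.001  +0.000   -0.055  +0.085  -0.191  -0.100
     40  0.3922   +0.000  +0.030  +0.000  +0.000   -0.082  +0.037  -0.005  +0.087


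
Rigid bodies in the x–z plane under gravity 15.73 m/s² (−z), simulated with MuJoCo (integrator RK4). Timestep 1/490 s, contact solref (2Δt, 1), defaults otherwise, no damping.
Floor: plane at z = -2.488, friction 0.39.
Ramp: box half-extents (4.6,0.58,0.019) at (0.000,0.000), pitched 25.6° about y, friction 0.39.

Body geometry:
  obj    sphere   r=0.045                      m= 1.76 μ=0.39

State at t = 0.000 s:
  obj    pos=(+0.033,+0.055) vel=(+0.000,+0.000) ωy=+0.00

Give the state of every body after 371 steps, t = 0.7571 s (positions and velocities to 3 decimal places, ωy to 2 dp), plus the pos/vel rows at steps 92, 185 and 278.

State at t = 0.7571 s:
  obj    pos=(+1.288,-0.546) vel=(+3.315,-1.588) ωy=+81.68

Key-timestep trajectory:
   step    t(s)  obj.x    obj.z    obj.vx   obj.vz 
     92  0.1878   +0.110  +0.018  +0.822  -0.394
    185  0.3776   +0.345  -0.094  +1.653  -0.792
    278  0.5673   +0.738  -0.283  +2.484  -1.190


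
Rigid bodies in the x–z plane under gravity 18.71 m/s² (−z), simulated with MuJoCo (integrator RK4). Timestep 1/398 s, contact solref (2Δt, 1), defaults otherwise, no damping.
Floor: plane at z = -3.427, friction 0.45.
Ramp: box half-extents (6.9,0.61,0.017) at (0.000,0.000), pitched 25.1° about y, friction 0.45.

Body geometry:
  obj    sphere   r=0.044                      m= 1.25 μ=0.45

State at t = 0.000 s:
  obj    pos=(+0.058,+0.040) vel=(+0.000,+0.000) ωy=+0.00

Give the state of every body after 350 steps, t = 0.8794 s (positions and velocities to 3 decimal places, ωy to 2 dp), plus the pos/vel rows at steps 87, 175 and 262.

State at t = 0.8794 s:
  obj    pos=(+2.043,-0.890) vel=(+4.515,-2.115) ωy=+113.30

Key-timestep trajectory:
   step    t(s)  obj.x    obj.z    obj.vx   obj.vz 
     87  0.2186   +0.181  -0.017  +1.122  -0.526
    175  0.4397   +0.554  -0.192  +2.257  -1.057
    262  0.6583   +1.170  -0.481  +3.380  -1.583


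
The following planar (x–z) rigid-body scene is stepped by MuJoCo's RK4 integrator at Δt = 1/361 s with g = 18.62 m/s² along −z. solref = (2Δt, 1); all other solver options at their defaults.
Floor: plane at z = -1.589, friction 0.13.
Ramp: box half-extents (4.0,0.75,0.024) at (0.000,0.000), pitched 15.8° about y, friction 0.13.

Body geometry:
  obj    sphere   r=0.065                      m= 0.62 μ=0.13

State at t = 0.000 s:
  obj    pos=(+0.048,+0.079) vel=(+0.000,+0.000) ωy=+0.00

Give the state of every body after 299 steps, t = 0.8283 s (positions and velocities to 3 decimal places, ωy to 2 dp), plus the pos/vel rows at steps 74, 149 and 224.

State at t = 0.8283 s:
  obj    pos=(+1.243,-0.259) vel=(+2.886,-0.817) ωy=+46.14

Key-timestep trajectory:
   step    t(s)  obj.x    obj.z    obj.vx   obj.vz 
     74  0.2050   +0.121  +0.058  +0.714  -0.202
    149  0.4127   +0.345  -0.005  +1.438  -0.407
    224  0.6205   +0.719  -0.111  +2.162  -0.612


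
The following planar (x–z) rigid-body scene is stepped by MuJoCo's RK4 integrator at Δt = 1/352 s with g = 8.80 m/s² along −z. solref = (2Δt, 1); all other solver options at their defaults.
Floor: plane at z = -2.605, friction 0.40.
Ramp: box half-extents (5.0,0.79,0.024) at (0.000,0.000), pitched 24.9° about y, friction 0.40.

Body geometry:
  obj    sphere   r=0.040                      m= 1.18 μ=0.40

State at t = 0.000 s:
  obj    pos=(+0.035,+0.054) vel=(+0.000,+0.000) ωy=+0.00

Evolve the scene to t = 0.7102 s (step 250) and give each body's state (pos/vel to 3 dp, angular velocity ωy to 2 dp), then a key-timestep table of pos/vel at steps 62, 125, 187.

State at t = 0.7102 s:
  obj    pos=(+0.641,-0.227) vel=(+1.705,-0.791) ωy=+46.98

Key-timestep trajectory:
   step    t(s)  obj.x    obj.z    obj.vx   obj.vz 
     62  0.1761   +0.072  +0.037  +0.423  -0.196
    125  0.3551   +0.186  -0.016  +0.853  -0.396
    187  0.5312   +0.374  -0.103  +1.275  -0.592


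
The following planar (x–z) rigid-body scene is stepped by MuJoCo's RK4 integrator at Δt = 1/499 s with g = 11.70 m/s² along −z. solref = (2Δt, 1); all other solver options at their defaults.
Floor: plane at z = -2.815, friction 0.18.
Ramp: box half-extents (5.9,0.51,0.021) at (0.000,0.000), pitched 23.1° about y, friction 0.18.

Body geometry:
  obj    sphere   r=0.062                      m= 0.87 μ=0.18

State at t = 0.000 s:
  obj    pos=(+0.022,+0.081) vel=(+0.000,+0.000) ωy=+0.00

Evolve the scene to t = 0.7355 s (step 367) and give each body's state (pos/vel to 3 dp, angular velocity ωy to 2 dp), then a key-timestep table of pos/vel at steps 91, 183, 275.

State at t = 0.7355 s:
  obj    pos=(+0.838,-0.267) vel=(+2.218,-0.946) ωy=+38.89

Key-timestep trajectory:
   step    t(s)  obj.x    obj.z    obj.vx   obj.vz 
     91  0.1824   +0.072  +0.059  +0.550  -0.235
    183  0.3667   +0.225  -0.006  +1.106  -0.472
    275  0.5511   +0.480  -0.115  +1.662  -0.709


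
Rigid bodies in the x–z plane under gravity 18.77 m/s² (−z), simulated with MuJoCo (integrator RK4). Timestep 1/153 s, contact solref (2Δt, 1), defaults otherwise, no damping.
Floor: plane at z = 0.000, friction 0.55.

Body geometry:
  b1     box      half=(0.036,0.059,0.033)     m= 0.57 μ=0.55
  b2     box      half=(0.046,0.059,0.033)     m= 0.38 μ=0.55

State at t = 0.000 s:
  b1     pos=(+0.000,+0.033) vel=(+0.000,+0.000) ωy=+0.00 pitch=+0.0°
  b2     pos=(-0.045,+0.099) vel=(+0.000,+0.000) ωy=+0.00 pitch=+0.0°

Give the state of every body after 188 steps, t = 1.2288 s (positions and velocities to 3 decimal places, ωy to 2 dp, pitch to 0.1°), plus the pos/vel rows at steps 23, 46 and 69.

State at t = 1.2288 s:
  b1     pos=(+0.000,+0.033) vel=(+0.000,+0.000) ωy=+0.00 pitch=+0.0°
  b2     pos=(-0.089,+0.046) vel=(+0.000,+0.000) ωy=+0.00 pitch=-90.0°

Key-timestep trajectory:
   step    t(s)  b1.x    b1.z    b1.vx   b1.vz   b2.x    b2.z    b2.vx   b2.vz 
     23  0.1503   +0.000  +0.033  +0.000  +0.000   -0.075  +0.062  -0.335  -1.010
     46  0.3007   +0.000  +0.033  +0.000  +0.000   -0.112  +0.056  +0.000  +0.000
     69  0.4510   +0.000  +0.033  +0.000  +0.000   -0.085  +0.047  +0.049  +0.102


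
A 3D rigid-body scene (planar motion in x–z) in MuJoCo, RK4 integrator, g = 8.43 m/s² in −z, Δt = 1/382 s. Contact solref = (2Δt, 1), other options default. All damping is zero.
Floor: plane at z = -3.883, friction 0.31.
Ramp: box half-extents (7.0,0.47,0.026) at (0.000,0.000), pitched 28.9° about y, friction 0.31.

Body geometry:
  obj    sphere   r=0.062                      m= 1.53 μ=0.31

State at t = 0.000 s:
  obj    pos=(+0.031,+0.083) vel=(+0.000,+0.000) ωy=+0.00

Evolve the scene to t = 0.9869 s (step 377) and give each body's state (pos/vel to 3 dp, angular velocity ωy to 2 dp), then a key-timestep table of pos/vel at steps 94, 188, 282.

State at t = 0.9869 s:
  obj    pos=(+1.272,-0.602) vel=(+2.514,-1.388) ωy=+46.32

Key-timestep trajectory:
   step    t(s)  obj.x    obj.z    obj.vx   obj.vz 
     94  0.2461   +0.108  +0.041  +0.627  -0.346
    188  0.4921   +0.340  -0.087  +1.254  -0.692
    282  0.7382   +0.725  -0.300  +1.881  -1.038


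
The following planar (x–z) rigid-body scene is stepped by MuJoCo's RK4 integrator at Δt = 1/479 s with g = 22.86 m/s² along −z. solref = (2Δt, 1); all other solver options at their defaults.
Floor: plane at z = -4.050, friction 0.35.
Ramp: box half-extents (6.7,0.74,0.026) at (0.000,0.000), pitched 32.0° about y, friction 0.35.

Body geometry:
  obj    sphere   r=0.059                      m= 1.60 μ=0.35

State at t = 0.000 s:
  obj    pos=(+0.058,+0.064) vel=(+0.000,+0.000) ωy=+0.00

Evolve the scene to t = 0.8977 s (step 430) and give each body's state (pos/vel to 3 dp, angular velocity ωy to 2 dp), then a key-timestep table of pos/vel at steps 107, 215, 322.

State at t = 0.8977 s:
  obj    pos=(+3.015,-1.784) vel=(+6.587,-4.116) ωy=+131.65

Key-timestep trajectory:
   step    t(s)  obj.x    obj.z    obj.vx   obj.vz 
    107  0.2234   +0.241  -0.050  +1.639  -1.024
    215  0.4489   +0.797  -0.398  +3.294  -2.058
    322  0.6722   +1.716  -0.972  +4.933  -3.082


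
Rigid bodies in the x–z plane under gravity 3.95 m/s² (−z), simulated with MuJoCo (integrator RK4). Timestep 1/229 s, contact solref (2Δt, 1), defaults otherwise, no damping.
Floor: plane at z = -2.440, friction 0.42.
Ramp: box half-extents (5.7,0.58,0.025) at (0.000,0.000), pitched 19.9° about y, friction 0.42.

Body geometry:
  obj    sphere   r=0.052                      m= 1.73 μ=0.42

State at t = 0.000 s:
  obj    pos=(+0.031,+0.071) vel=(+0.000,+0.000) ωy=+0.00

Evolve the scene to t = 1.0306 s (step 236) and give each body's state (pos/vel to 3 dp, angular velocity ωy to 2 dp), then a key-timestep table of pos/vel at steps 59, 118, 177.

State at t = 1.0306 s:
  obj    pos=(+0.511,-0.103) vel=(+0.931,-0.337) ωy=+19.03

Key-timestep trajectory:
   step    t(s)  obj.x    obj.z    obj.vx   obj.vz 
     59  0.2576   +0.061  +0.060  +0.233  -0.084
    118  0.5153   +0.151  +0.027  +0.465  -0.168
    177  0.7729   +0.301  -0.027  +0.698  -0.253


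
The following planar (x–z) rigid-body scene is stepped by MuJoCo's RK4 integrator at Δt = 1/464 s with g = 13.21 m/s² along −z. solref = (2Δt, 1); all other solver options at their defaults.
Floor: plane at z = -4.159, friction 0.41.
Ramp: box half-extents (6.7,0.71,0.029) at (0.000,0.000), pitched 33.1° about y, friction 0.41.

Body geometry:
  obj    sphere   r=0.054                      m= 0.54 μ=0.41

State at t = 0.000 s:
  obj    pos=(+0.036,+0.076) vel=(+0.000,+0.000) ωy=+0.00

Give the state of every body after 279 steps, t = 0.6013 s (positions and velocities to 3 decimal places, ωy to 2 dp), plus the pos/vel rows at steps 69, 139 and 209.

State at t = 0.6013 s:
  obj    pos=(+0.816,-0.433) vel=(+2.596,-1.692) ωy=+57.37

Key-timestep trajectory:
   step    t(s)  obj.x    obj.z    obj.vx   obj.vz 
     69  0.1487   +0.084  +0.045  +0.642  -0.419
    139  0.2996   +0.230  -0.051  +1.293  -0.843
    209  0.4504   +0.474  -0.210  +1.944  -1.268


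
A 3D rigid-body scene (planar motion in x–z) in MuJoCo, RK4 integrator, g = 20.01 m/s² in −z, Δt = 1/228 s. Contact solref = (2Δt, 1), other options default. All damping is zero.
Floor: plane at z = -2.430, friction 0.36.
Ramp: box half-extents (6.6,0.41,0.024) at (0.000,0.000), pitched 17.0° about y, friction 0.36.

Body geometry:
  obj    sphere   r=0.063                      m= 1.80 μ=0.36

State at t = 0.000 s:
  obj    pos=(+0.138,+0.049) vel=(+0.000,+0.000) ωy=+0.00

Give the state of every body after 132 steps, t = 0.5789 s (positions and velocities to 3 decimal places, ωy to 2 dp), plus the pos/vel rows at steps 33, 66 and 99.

State at t = 0.5789 s:
  obj    pos=(+0.808,-0.156) vel=(+2.314,-0.707) ωy=+38.39

Key-timestep trajectory:
   step    t(s)  obj.x    obj.z    obj.vx   obj.vz 
     33  0.1447   +0.180  +0.036  +0.579  -0.177
     66  0.2895   +0.305  -0.002  +1.157  -0.354
     99  0.4342   +0.515  -0.066  +1.735  -0.531


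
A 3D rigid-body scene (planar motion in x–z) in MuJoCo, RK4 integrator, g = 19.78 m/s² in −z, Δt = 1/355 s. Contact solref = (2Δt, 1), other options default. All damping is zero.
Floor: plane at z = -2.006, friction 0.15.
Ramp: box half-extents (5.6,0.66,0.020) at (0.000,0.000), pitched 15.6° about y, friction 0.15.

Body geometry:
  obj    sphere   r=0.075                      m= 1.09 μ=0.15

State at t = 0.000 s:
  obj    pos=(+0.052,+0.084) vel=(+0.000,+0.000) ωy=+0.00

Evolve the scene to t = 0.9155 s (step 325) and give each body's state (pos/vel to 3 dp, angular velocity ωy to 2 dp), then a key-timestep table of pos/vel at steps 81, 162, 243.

State at t = 0.9155 s:
  obj    pos=(+1.586,-0.344) vel=(+3.350,-0.935) ωy=+46.37

Key-timestep trajectory:
   step    t(s)  obj.x    obj.z    obj.vx   obj.vz 
     81  0.2282   +0.147  +0.058  +0.835  -0.233
    162  0.4563   +0.433  -0.022  +1.670  -0.466
    243  0.6845   +0.909  -0.155  +2.505  -0.699


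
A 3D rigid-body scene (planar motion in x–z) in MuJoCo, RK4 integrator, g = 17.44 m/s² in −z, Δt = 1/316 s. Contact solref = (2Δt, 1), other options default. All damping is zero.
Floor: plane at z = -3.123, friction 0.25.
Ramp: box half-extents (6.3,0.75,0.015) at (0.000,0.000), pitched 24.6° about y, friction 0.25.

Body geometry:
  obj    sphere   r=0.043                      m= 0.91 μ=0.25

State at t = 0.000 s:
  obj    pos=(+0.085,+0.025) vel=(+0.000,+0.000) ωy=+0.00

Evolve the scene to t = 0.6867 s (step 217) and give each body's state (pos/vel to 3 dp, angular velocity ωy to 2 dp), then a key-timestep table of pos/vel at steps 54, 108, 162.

State at t = 0.6867 s:
  obj    pos=(+1.197,-0.484) vel=(+3.238,-1.482) ωy=+82.80

Key-timestep trajectory:
   step    t(s)  obj.x    obj.z    obj.vx   obj.vz 
     54  0.1709   +0.154  -0.007  +0.806  -0.369
    108  0.3418   +0.360  -0.101  +1.612  -0.738
    162  0.5127   +0.705  -0.259  +2.417  -1.107
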